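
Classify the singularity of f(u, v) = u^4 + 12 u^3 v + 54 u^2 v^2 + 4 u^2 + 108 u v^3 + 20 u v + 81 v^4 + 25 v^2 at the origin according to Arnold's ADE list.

A_3

The Hessian of f at 0 is [[8, 20], [20, 50]] with rank 1, so corank 1. A Groebner basis of the Jacobian ideal J(f) in C{u,v} is {v^3, u + 5*v/2}; counting standard monomials gives mu = 3. Corank 1: A-series; mu = 3 gives A_3.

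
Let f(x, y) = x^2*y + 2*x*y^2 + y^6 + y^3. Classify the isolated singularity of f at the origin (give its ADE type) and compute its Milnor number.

Type D_7, Milnor number mu = 7.

The Hessian of f at 0 has rank 0. Corank 2; j^3 = y*(x + y)^2 has shape L^2 M (L != M), so D-series; mu = 7 gives D_7.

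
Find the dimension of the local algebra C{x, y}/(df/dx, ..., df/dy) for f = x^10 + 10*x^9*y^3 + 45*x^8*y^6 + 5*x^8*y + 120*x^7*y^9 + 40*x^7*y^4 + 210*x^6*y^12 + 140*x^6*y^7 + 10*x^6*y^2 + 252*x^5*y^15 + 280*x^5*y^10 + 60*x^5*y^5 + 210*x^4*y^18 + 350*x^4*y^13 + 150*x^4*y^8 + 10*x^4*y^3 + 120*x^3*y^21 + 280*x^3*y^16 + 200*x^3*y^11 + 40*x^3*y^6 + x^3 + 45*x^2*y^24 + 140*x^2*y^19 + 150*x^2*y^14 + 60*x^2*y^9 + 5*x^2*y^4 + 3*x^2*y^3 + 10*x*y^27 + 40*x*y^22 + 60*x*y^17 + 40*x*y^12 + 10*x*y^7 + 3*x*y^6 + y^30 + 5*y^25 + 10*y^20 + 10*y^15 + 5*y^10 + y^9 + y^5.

8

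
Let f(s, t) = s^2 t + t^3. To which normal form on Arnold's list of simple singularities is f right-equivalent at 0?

D_{4}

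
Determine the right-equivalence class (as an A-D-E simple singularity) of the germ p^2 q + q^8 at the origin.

D_{9}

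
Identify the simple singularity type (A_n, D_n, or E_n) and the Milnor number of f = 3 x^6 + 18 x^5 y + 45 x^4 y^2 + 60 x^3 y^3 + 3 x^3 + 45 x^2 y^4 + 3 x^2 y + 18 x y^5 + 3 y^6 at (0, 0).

The Hessian of f at 0 has rank 0. Corank 2; j^3 = 3*x^2*(x + y) has shape L^2 M (L != M), so D-series; mu = 7 gives D_7.

Type D7, Milnor number mu = 7.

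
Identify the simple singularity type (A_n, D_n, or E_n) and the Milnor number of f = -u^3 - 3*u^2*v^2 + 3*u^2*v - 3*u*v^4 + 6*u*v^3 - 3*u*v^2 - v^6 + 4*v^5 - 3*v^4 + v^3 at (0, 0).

The Hessian of f at 0 has rank 0. Corank 2; j^3 = -(u - v)^3 is a perfect cube, so E-series; the 5-jet and mu = 8 give E_8.

Type E_8, Milnor number mu = 8.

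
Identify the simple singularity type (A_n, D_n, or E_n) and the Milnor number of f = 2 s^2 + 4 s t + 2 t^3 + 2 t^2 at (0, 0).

Type A2, Milnor number mu = 2.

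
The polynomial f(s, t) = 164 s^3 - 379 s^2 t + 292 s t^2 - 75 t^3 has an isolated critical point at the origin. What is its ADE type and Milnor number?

Type D4, Milnor number mu = 4.

The Hessian of f at 0 has rank 0. Corank 2; j^3 = (4*s - 3*t)*(41*s^2 - 64*s*t + 25*t^2) splits into three distinct lines over C (the quadratic factor has nonzero discriminant), so D_4.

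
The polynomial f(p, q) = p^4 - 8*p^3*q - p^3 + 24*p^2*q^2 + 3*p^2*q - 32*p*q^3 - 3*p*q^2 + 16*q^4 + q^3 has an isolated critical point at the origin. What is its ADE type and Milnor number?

Type E_6, Milnor number mu = 6.

The Hessian of f at 0 has rank 0. Corank 2; j^3 = -(p - q)^3 is a perfect cube, so E-series; the 4-jet and mu = 6 give E_6.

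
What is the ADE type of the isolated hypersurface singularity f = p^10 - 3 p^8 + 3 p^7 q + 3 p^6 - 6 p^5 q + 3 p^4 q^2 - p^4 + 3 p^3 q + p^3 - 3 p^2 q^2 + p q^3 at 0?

The Hessian of f at 0 has rank 0. Corank 2; j^3 = p^3 is a perfect cube, so E-series; the 4-jet and mu = 7 give E_7.

E_7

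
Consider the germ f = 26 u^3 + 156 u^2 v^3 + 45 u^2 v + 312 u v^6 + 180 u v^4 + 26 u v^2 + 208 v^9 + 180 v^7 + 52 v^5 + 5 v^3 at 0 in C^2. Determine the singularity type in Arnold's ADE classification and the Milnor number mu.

The Hessian of f at 0 has rank 0. Corank 2; j^3 = (2*u + v)*(13*u^2 + 16*u*v + 5*v^2) splits into three distinct lines over C (the quadratic factor has nonzero discriminant), so D_4.

Type D_{4}, Milnor number mu = 4.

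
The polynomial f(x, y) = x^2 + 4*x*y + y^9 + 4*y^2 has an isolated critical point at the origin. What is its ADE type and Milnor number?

The Hessian of f at 0 has rank 1. Corank 1: A-series; mu = 8 gives A_8.

Type A_8, Milnor number mu = 8.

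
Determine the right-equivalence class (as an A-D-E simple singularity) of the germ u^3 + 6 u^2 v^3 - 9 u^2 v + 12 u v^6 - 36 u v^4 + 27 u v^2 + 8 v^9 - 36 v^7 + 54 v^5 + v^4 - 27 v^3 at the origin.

The Hessian of f at 0 has rank 0. Corank 2; j^3 = (u - 3*v)^3 is a perfect cube, so E-series; the 4-jet and mu = 6 give E_6.

E_6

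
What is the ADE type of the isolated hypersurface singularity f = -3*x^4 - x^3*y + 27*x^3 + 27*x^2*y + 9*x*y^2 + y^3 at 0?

E_{7}

The Hessian of f at 0 has rank 0. Corank 2; j^3 = (3*x + y)^3 is a perfect cube, so E-series; the 4-jet and mu = 7 give E_7.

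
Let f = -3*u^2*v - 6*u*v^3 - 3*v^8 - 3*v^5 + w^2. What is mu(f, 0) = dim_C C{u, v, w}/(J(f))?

9

The Hessian of f at 0 has rank 1. Corank 2; j^3 = -3*u^2*v has shape L^2 M (L != M), so D-series; mu = 9 gives D_9.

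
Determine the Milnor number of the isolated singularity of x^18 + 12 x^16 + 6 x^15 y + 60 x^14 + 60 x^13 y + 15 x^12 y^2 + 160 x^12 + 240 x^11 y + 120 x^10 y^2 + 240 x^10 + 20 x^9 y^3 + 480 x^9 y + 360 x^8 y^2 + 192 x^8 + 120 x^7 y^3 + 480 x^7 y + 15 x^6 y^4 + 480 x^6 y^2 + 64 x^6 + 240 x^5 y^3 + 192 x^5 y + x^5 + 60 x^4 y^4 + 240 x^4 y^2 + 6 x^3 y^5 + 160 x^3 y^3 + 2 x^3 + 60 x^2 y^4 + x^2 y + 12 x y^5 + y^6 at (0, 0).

7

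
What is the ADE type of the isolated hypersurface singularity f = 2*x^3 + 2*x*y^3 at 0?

E_7

The Hessian of f at 0 has rank 0. Corank 2; j^3 = 2*x^3 is a perfect cube, so E-series; the 4-jet and mu = 7 give E_7.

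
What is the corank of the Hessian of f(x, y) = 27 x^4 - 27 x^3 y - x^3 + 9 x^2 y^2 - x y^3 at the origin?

The Hessian at 0 is [[0, 0], [0, 0]] of rank 0; hence corank 2.

2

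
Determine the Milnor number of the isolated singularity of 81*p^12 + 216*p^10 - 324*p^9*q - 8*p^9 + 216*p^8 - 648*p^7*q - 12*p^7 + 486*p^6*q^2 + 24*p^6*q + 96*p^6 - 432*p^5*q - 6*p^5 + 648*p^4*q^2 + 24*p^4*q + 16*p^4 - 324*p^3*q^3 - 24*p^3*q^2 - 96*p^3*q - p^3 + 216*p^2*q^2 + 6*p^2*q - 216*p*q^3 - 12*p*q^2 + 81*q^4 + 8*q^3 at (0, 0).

6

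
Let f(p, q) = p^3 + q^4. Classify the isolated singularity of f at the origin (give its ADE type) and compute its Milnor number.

Type E_6, Milnor number mu = 6.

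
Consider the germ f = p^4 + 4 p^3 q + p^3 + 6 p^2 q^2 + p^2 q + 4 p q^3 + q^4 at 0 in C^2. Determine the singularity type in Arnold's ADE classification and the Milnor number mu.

The Hessian of f at 0 has rank 0. Corank 2; j^3 = p^2*(p + q) has shape L^2 M (L != M), so D-series; mu = 5 gives D_5.

Type D_5, Milnor number mu = 5.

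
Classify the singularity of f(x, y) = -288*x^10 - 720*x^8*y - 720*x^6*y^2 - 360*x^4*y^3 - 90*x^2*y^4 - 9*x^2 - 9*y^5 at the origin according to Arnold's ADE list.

A_4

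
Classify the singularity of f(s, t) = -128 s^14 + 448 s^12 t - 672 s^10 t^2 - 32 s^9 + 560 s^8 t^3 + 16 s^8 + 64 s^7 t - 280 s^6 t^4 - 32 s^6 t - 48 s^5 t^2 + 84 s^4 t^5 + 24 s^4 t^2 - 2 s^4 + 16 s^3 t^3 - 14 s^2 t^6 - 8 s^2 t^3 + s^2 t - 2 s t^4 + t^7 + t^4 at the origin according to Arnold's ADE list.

The Hessian of f at 0 has rank 0. Corank 2; j^3 = s^2*t has shape L^2 M (L != M), so D-series; mu = 5 gives D_5.

D5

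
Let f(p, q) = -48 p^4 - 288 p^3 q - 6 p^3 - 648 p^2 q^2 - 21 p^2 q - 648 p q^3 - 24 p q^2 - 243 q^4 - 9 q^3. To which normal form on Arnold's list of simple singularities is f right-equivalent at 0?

D5

The Hessian of f at 0 is [[0, 0], [0, 0]] with rank 0, so corank 2. A Groebner basis of the Jacobian ideal J(f) in C{p,q} is {p*q^2 + p*q/8 + q^2/8, -p*q/8 + q^3 - q^2/8, p^2 + 5*p*q/2 + 3*q^2/2}; counting standard monomials gives mu = 5. Corank 2; j^3 = -3*(p + q)^2*(2*p + 3*q) has shape L^2 M (L != M), so D-series; mu = 5 gives D_5.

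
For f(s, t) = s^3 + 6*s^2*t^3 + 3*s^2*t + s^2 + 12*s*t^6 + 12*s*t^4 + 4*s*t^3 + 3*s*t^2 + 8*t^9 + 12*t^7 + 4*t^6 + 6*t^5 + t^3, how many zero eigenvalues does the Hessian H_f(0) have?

1

The Hessian at 0 is [[2, 0], [0, 0]] of rank 1; hence corank 1.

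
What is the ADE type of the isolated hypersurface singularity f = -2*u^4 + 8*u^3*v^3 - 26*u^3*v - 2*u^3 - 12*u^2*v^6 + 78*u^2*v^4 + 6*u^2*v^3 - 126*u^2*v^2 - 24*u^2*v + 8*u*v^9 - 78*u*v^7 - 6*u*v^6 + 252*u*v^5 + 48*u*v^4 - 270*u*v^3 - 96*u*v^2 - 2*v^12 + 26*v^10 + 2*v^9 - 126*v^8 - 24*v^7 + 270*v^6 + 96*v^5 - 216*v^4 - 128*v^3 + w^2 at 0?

E7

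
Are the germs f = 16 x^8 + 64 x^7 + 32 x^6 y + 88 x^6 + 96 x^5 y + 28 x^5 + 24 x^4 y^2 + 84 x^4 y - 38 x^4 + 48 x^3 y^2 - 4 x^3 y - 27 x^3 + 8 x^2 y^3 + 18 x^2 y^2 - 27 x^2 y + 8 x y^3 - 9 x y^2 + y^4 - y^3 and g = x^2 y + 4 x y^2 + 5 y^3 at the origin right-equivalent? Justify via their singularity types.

The Hessian of f at 0 has rank 0. Corank 2; j^3 = -(3*x + y)^3 is a perfect cube, so E-series; the 4-jet and mu = 6 give E_6. The Hessian of g at 0 has rank 0. Corank 2; j^3 = y*(x^2 + 4*x*y + 5*y^2) splits into three distinct lines over C (the quadratic factor has nonzero discriminant), so D_4. f is E_6 but g is D_4, hence not right-equivalent.

No.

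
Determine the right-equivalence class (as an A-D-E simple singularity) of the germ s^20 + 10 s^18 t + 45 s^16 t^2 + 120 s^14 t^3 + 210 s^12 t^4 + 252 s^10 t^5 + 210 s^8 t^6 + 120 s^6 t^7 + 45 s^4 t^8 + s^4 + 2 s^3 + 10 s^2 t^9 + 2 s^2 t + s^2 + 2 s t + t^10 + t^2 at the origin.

A9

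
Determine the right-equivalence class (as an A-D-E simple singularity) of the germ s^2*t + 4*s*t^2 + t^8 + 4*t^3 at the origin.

D9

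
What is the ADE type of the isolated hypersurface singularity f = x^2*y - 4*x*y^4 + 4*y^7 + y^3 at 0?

D_{4}

The Hessian of f at 0 is [[0, 0], [0, 0]] with rank 0, so corank 2. A Groebner basis of the Jacobian ideal J(f) in C{x,y} is {y^3, x^2 + 3*y^2, x*y}; counting standard monomials gives mu = 4. Corank 2; j^3 = y*(x^2 + y^2) splits into three distinct lines over C (the quadratic factor has nonzero discriminant), so D_4.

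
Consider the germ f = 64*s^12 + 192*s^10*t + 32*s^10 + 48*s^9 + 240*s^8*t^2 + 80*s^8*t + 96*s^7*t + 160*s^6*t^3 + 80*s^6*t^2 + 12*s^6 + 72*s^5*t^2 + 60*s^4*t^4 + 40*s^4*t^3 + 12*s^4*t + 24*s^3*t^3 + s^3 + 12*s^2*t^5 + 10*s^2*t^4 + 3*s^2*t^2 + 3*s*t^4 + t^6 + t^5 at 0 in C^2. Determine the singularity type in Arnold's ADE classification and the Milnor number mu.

Type E_8, Milnor number mu = 8.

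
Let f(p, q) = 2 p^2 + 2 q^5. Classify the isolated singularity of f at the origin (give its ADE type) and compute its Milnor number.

The Hessian of f at 0 has rank 1. Corank 1: A-series; mu = 4 gives A_4.

Type A_{4}, Milnor number mu = 4.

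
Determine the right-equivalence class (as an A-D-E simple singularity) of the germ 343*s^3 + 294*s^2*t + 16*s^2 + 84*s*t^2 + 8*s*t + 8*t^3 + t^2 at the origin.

A2

The Hessian of f at 0 is [[32, 8], [8, 2]] with rank 1, so corank 1. A Groebner basis of the Jacobian ideal J(f) in C{s,t} is {t^2, s + t/4}; counting standard monomials gives mu = 2. Corank 1: A-series; mu = 2 gives A_2.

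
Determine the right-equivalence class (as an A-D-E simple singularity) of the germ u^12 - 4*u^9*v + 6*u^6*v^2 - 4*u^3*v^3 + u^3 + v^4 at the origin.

The Hessian of f at 0 has rank 0. Corank 2; j^3 = u^3 is a perfect cube, so E-series; the 4-jet and mu = 6 give E_6.

E_6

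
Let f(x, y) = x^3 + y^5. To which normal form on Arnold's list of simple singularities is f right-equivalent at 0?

E8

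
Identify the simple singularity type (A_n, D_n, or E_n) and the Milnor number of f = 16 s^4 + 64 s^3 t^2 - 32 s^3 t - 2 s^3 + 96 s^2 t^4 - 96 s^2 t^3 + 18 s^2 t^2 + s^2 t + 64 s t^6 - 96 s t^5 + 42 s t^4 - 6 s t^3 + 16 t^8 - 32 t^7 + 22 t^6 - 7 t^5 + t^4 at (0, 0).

Type D_5, Milnor number mu = 5.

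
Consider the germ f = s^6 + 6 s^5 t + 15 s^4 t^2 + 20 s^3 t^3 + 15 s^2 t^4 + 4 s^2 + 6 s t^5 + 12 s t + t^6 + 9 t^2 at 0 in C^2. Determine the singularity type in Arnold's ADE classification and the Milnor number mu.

Type A_5, Milnor number mu = 5.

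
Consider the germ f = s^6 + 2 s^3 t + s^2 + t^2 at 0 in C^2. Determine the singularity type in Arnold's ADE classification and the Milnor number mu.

Type A1, Milnor number mu = 1.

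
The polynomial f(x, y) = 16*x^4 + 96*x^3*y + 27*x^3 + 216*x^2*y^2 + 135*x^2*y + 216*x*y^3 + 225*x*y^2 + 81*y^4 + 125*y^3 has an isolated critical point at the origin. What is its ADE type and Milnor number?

Type E_6, Milnor number mu = 6.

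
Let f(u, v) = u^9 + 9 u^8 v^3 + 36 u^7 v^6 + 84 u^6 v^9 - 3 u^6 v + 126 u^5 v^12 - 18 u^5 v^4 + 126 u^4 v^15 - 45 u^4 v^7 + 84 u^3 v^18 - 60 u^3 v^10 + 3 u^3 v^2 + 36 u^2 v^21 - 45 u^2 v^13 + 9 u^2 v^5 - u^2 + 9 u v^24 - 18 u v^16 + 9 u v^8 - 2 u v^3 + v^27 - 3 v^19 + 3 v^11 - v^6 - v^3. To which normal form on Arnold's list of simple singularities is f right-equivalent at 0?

A_2

The Hessian of f at 0 has rank 1. Corank 1: A-series; mu = 2 gives A_2.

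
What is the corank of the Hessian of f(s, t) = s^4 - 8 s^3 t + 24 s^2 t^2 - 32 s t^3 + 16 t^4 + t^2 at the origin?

1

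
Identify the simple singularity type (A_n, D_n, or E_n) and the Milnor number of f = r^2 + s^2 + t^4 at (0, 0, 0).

The Hessian of f at 0 is [[2, 0, 0], [0, 0, 0], [0, 0, 2]] with rank 2, so corank 1. A Groebner basis of the Jacobian ideal J(f) in C{s,t,r} is {t^3, s, r}; counting standard monomials gives mu = 3. Corank 1: A-series; mu = 3 gives A_3.

Type A3, Milnor number mu = 3.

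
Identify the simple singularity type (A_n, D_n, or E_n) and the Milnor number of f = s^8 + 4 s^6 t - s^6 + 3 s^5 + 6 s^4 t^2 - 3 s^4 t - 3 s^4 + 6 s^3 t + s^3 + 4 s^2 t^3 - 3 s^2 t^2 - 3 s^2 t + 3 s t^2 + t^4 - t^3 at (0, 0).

Type E6, Milnor number mu = 6.

The Hessian of f at 0 is [[0, 0], [0, 0]] with rank 0, so corank 2. A Groebner basis of the Jacobian ideal J(f) in C{s,t} is {s^3 - 3*s^2/2 + 3*s*t - 3*t^2/2, s^2*t - s^2 + 2*s*t - t^2, -s^2/2 + s*t^2 + s*t - t^2/2, t^3}; counting standard monomials gives mu = 6. Corank 2; j^3 = (s - t)^3 is a perfect cube, so E-series; the 4-jet and mu = 6 give E_6.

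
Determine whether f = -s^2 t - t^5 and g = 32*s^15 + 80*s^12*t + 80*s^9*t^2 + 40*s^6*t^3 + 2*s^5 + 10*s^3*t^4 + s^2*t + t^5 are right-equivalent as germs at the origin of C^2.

The Hessian of f at 0 is [[0, 0], [0, 0]] with rank 0, so corank 2. A Groebner basis of the Jacobian ideal J(f) in C{s,t} is {s^2/5 + t^4, s^3, s*t}; counting standard monomials gives mu = 6. Corank 2; j^3 = -s^2*t has shape L^2 M (L != M), so D-series; mu = 6 gives D_6. The Hessian of g at 0 is [[0, 0], [0, 0]] with rank 0, so corank 2. A Groebner basis of the Jacobian ideal J(g) in C{s,t} is {s^2/5 + t^4, s^3, s*t}; counting standard monomials gives mu = 6. Corank 2; j^3 = s^2*t has shape L^2 M (L != M), so D-series; mu = 6 gives D_6. Both have type D_6, hence right-equivalent.

Yes.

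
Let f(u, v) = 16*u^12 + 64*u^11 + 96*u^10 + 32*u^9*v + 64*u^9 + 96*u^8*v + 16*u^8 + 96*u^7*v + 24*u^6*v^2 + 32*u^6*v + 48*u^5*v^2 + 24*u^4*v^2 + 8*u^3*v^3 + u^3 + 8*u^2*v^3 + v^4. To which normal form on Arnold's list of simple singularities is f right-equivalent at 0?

The Hessian of f at 0 is [[0, 0], [0, 0]] with rank 0, so corank 2. A Groebner basis of the Jacobian ideal J(f) in C{u,v} is {v^3, u^2}; counting standard monomials gives mu = 6. Corank 2; j^3 = u^3 is a perfect cube, so E-series; the 4-jet and mu = 6 give E_6.

E_6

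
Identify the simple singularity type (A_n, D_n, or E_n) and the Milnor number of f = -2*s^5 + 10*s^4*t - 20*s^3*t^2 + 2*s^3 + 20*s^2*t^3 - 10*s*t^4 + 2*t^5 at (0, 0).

The Hessian of f at 0 has rank 0. Corank 2; j^3 = 2*s^3 is a perfect cube, so E-series; the 5-jet and mu = 8 give E_8.

Type E8, Milnor number mu = 8.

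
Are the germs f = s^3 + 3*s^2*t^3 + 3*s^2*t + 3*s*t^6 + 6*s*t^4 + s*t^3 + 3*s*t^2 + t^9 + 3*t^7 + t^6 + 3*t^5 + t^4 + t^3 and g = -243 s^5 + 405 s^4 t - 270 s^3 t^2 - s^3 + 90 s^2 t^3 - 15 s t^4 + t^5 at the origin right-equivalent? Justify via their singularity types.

No.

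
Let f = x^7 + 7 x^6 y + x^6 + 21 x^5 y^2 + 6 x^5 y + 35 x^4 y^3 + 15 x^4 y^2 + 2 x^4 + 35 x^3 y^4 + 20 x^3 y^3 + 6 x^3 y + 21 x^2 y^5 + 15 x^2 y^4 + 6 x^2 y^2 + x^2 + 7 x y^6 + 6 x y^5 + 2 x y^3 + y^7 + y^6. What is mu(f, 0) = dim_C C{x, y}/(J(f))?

The Hessian of f at 0 has rank 1. Corank 1: A-series; mu = 6 gives A_6.

6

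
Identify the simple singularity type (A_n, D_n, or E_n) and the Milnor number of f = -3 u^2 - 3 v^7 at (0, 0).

Type A_6, Milnor number mu = 6.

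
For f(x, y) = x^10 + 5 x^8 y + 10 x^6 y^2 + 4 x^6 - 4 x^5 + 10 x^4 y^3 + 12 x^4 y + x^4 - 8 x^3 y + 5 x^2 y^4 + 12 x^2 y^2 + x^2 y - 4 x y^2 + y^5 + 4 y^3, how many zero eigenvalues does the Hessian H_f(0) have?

The Hessian at 0 is [[0, 0], [0, 0]] of rank 0; hence corank 2.

2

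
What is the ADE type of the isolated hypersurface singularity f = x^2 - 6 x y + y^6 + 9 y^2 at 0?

The Hessian of f at 0 is [[2, -6], [-6, 18]] with rank 1, so corank 1. A Groebner basis of the Jacobian ideal J(f) in C{x,y} is {y^5, x - 3*y}; counting standard monomials gives mu = 5. Corank 1: A-series; mu = 5 gives A_5.

A_{5}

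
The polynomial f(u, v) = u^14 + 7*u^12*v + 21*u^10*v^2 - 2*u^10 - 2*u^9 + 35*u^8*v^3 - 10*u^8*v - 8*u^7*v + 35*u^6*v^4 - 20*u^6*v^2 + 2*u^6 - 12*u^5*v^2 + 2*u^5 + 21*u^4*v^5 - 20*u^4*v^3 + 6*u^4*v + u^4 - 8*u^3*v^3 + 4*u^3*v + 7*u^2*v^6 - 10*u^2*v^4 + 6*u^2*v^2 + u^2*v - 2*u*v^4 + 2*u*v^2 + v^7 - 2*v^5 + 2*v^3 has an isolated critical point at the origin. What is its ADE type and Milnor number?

Type D_4, Milnor number mu = 4.

The Hessian of f at 0 has rank 0. Corank 2; j^3 = v*(u^2 + 2*u*v + 2*v^2) splits into three distinct lines over C (the quadratic factor has nonzero discriminant), so D_4.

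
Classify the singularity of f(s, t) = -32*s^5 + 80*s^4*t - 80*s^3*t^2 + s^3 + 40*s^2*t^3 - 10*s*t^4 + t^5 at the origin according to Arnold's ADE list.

E8

The Hessian of f at 0 has rank 0. Corank 2; j^3 = s^3 is a perfect cube, so E-series; the 5-jet and mu = 8 give E_8.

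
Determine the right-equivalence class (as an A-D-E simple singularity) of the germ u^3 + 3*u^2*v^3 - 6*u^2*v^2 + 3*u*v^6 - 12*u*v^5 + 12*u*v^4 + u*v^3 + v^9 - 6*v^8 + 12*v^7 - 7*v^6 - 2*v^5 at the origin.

E_{7}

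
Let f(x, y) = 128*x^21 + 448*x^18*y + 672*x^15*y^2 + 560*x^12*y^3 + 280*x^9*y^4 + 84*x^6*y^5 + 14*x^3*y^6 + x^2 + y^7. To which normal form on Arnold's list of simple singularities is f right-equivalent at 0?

A6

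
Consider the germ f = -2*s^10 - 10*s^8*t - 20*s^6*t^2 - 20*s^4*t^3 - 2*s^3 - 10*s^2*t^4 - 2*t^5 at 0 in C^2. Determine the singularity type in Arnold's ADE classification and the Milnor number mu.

Type E8, Milnor number mu = 8.

The Hessian of f at 0 is [[0, 0], [0, 0]] with rank 0, so corank 2. A Groebner basis of the Jacobian ideal J(f) in C{s,t} is {t^4, s^2}; counting standard monomials gives mu = 8. Corank 2; j^3 = -2*s^3 is a perfect cube, so E-series; the 5-jet and mu = 8 give E_8.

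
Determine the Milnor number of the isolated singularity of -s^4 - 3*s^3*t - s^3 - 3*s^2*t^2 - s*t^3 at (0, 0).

The Hessian of f at 0 is [[0, 0], [0, 0]] with rank 0, so corank 2. A Groebner basis of the Jacobian ideal J(f) in C{s,t} is {3*s^2 + t^4 + t^3, s^3, s^2*t - s^2 - t^3/3, 2*s^2 + s*t^2 + 2*t^3/3}; counting standard monomials gives mu = 7. Corank 2; j^3 = -s^3 is a perfect cube, so E-series; the 4-jet and mu = 7 give E_7.

7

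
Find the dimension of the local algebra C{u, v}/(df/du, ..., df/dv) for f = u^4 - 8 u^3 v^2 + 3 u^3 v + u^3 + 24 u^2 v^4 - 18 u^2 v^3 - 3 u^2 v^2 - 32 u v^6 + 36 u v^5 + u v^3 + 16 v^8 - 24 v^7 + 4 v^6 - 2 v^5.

The Hessian of f at 0 has rank 0. Corank 2; j^3 = u^3 is a perfect cube, so E-series; the 4-jet and mu = 7 give E_7.

7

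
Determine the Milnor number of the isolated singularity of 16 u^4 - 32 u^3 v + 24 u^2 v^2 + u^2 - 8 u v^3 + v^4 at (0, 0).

3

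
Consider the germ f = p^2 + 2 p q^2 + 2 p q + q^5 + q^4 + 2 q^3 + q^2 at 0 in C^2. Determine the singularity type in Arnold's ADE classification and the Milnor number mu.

Type A4, Milnor number mu = 4.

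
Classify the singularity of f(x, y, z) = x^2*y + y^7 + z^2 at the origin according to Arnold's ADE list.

The Hessian of f at 0 has rank 1. Corank 2; j^3 = x^2*y has shape L^2 M (L != M), so D-series; mu = 8 gives D_8.

D_{8}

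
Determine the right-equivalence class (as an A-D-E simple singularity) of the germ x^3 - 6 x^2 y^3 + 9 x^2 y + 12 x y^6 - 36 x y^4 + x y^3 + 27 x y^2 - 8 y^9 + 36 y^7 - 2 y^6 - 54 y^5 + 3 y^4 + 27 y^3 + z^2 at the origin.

E_{7}

The Hessian of f at 0 is [[0, 0, 0], [0, 0, 0], [0, 0, 2]] with rank 1, so corank 2. A Groebner basis of the Jacobian ideal J(f) in C{x,y,z} is {x^3 + 9*x^2*y + 162*x^2 + 972*x*y + 1458*y^2, -9*x^2 + x*y^2 - 54*x*y - 81*y^2, 3*x^2 + 18*x*y + y^3 + 27*y^2, z}; counting standard monomials gives mu = 7. Corank 2; j^3 = (x + 3*y)^3 is a perfect cube, so E-series; the 4-jet and mu = 7 give E_7.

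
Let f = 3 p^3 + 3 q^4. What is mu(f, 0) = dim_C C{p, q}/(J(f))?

6

The Hessian of f at 0 is [[0, 0], [0, 0]] with rank 0, so corank 2. A Groebner basis of the Jacobian ideal J(f) in C{p,q} is {q^3, p^2}; counting standard monomials gives mu = 6. Corank 2; j^3 = 3*p^3 is a perfect cube, so E-series; the 4-jet and mu = 6 give E_6.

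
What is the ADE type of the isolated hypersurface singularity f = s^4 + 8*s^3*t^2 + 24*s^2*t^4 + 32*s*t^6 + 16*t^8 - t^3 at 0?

E6

The Hessian of f at 0 is [[0, 0], [0, 0]] with rank 0, so corank 2. A Groebner basis of the Jacobian ideal J(f) in C{s,t} is {s^3, t^2}; counting standard monomials gives mu = 6. Corank 2; j^3 = -t^3 is a perfect cube, so E-series; the 4-jet and mu = 6 give E_6.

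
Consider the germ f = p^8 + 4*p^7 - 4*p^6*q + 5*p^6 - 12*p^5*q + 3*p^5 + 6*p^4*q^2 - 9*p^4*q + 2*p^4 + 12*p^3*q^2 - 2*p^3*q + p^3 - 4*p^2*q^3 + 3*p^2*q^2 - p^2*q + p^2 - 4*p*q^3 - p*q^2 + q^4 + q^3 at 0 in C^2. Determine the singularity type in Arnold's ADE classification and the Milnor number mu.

Type A_{2}, Milnor number mu = 2.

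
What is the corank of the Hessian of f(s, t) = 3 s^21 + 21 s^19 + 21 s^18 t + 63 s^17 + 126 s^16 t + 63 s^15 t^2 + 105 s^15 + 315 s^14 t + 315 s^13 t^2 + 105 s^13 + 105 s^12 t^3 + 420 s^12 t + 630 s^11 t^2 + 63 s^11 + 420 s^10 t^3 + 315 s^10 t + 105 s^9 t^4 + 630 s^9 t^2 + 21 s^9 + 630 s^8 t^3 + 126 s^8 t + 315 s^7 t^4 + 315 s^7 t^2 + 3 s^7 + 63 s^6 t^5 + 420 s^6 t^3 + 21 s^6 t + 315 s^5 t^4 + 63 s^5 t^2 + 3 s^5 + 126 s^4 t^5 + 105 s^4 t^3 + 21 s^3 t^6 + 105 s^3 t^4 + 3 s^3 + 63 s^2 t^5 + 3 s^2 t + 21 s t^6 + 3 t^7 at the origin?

2

Hessian at 0 has rank 0.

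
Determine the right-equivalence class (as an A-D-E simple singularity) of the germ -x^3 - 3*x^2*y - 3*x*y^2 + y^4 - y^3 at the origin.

E_{6}

The Hessian of f at 0 is [[0, 0], [0, 0]] with rank 0, so corank 2. A Groebner basis of the Jacobian ideal J(f) in C{x,y} is {y^3, x^2 + 2*x*y + y^2}; counting standard monomials gives mu = 6. Corank 2; j^3 = -(x + y)^3 is a perfect cube, so E-series; the 4-jet and mu = 6 give E_6.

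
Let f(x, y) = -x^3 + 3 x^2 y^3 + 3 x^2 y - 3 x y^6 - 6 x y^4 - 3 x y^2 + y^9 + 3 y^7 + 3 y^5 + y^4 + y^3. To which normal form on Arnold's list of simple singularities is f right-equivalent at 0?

E6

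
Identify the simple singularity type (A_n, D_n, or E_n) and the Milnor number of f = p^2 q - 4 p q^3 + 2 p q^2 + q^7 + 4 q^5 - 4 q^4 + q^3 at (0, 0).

Type D_{8}, Milnor number mu = 8.

The Hessian of f at 0 is [[0, 0], [0, 0]] with rank 0, so corank 2. A Groebner basis of the Jacobian ideal J(f) in C{p,q} is {p^2*q^2 + p^2*q + 4*p^2/7 + 5*p*q^2/14 + 23*p*q/28 + q^2/4, p^3 + 3*p^2*q + 8*p^2/7 + 5*p*q^2/7 + 23*p*q/14 + q^2/2, -p*q/2 + q^3 - q^2/2}; counting standard monomials gives mu = 8. Corank 2; j^3 = q*(p + q)^2 has shape L^2 M (L != M), so D-series; mu = 8 gives D_8.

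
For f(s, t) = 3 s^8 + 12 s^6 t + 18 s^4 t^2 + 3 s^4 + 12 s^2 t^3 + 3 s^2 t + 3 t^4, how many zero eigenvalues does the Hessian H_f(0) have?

2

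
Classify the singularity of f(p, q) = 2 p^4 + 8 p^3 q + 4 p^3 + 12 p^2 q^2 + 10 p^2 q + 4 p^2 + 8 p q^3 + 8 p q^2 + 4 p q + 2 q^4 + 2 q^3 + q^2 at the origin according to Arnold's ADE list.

A3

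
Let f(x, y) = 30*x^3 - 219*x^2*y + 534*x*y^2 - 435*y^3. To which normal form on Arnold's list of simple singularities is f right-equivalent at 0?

D_{4}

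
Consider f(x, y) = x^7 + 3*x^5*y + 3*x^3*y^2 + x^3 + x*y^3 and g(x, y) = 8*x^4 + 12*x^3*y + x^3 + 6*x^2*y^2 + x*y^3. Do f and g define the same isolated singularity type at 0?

Yes.

The Hessian of f at 0 is [[0, 0], [0, 0]] with rank 0, so corank 2. A Groebner basis of the Jacobian ideal J(f) in C{x,y} is {x^3, x*y^2, 3*x^2 + y^3}; counting standard monomials gives mu = 7. Corank 2; j^3 = x^3 is a perfect cube, so E-series; the 4-jet and mu = 7 give E_7. The Hessian of g at 0 is [[0, 0], [0, 0]] with rank 0, so corank 2. A Groebner basis of the Jacobian ideal J(g) in C{x,y} is {3*x^2/4 + y^4 + y^3/4, x^3, x^2*y - x^2/4 - y^3/12, x^2 + x*y^2 + y^3/3}; counting standard monomials gives mu = 7. Corank 2; j^3 = x^3 is a perfect cube, so E-series; the 4-jet and mu = 7 give E_7. Both have type E_7, hence right-equivalent.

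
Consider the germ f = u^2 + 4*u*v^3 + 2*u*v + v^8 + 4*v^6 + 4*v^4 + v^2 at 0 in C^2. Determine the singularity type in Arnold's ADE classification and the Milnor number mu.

The Hessian of f at 0 has rank 1. Corank 1: A-series; mu = 7 gives A_7.

Type A_{7}, Milnor number mu = 7.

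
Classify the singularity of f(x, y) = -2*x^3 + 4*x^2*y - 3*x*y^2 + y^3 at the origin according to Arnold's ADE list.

The Hessian of f at 0 has rank 0. Corank 2; j^3 = -(x - y)*(2*x^2 - 2*x*y + y^2) splits into three distinct lines over C (the quadratic factor has nonzero discriminant), so D_4.

D_4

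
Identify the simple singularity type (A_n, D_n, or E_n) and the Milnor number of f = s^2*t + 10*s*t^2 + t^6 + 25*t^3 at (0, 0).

Type D7, Milnor number mu = 7.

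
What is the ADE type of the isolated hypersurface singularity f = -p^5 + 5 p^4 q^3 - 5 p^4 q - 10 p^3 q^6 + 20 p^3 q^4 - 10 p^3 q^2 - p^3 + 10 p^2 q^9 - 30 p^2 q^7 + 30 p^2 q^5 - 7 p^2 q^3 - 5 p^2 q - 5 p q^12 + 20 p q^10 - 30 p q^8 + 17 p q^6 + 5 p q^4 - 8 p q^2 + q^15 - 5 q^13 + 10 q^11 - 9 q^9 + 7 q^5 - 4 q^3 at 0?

D_{6}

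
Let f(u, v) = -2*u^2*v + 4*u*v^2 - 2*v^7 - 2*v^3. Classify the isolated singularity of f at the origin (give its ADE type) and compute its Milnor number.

Type D8, Milnor number mu = 8.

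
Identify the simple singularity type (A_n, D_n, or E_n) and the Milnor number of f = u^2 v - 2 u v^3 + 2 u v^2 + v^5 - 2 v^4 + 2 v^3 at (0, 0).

The Hessian of f at 0 has rank 0. Corank 2; j^3 = v*(u^2 + 2*u*v + 2*v^2) splits into three distinct lines over C (the quadratic factor has nonzero discriminant), so D_4.

Type D4, Milnor number mu = 4.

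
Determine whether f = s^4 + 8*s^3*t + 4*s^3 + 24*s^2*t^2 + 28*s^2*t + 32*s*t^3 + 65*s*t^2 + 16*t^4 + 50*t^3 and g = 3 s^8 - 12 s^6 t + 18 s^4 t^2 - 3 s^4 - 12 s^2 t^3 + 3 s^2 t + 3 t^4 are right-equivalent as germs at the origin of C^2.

Yes.

The Hessian of f at 0 has rank 0. Corank 2; j^3 = (s + 2*t)*(2*s + 5*t)^2 has shape L^2 M (L != M), so D-series; mu = 5 gives D_5. The Hessian of g at 0 has rank 0. Corank 2; j^3 = 3*s^2*t has shape L^2 M (L != M), so D-series; mu = 5 gives D_5. Both have type D_5, hence right-equivalent.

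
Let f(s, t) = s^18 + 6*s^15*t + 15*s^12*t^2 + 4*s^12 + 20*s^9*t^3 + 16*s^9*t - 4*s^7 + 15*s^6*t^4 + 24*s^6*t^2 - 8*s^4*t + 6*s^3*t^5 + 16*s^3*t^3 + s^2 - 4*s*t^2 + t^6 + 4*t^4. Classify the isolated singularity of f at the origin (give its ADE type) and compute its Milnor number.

The Hessian of f at 0 has rank 1. Corank 1: A-series; mu = 5 gives A_5.

Type A5, Milnor number mu = 5.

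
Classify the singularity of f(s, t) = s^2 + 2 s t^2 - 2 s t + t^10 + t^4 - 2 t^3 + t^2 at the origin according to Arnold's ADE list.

A9

The Hessian of f at 0 has rank 1. Corank 1: A-series; mu = 9 gives A_9.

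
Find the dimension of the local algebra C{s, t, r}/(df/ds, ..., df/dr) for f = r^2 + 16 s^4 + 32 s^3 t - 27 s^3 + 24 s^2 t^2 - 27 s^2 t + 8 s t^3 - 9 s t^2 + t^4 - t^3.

The Hessian of f at 0 has rank 1. Corank 2; j^3 = -(3*s + t)^3 is a perfect cube, so E-series; the 4-jet and mu = 6 give E_6.

6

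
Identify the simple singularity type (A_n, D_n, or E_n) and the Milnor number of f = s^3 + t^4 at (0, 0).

The Hessian of f at 0 has rank 0. Corank 2; j^3 = s^3 is a perfect cube, so E-series; the 4-jet and mu = 6 give E_6.

Type E6, Milnor number mu = 6.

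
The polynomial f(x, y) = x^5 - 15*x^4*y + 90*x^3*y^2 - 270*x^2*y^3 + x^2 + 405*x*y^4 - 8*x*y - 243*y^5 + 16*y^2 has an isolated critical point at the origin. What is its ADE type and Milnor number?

The Hessian of f at 0 is [[2, -8], [-8, 32]] with rank 1, so corank 1. A Groebner basis of the Jacobian ideal J(f) in C{x,y} is {y^4, x - 4*y}; counting standard monomials gives mu = 4. Corank 1: A-series; mu = 4 gives A_4.

Type A_{4}, Milnor number mu = 4.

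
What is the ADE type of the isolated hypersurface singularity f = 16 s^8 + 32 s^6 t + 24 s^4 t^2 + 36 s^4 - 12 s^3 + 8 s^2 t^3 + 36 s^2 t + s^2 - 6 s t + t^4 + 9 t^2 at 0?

A_3

The Hessian of f at 0 is [[2, -6], [-6, 18]] with rank 1, so corank 1. A Groebner basis of the Jacobian ideal J(f) in C{s,t} is {s^2 - s/6 + t/2, s*t - s/18 + t/6, -s/54 + t^2 + t/18}; counting standard monomials gives mu = 3. Corank 1: A-series; mu = 3 gives A_3.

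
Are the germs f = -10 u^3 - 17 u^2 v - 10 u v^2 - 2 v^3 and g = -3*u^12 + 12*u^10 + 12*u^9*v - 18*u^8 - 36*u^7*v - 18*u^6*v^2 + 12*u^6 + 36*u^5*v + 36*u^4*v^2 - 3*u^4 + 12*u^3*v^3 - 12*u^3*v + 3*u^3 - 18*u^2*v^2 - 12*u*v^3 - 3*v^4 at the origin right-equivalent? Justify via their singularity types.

The Hessian of f at 0 has rank 0. Corank 2; j^3 = -(2*u + v)*(5*u^2 + 6*u*v + 2*v^2) splits into three distinct lines over C (the quadratic factor has nonzero discriminant), so D_4. The Hessian of g at 0 has rank 0. Corank 2; j^3 = 3*u^3 is a perfect cube, so E-series; the 4-jet and mu = 6 give E_6. f is D_4 but g is E_6, hence not right-equivalent.

No.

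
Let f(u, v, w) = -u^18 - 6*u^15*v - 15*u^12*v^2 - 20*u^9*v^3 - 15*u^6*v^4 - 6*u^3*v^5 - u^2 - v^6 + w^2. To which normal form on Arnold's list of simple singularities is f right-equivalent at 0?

The Hessian of f at 0 has rank 2. Corank 1: A-series; mu = 5 gives A_5.

A_5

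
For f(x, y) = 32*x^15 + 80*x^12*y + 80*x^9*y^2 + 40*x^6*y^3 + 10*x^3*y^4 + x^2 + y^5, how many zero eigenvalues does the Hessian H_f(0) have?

Hessian at 0 has rank 1.

1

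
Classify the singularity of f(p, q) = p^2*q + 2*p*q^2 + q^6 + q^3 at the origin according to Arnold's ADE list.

D_{7}

The Hessian of f at 0 has rank 0. Corank 2; j^3 = q*(p + q)^2 has shape L^2 M (L != M), so D-series; mu = 7 gives D_7.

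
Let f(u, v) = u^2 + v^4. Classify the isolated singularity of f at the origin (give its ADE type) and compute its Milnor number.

The Hessian of f at 0 has rank 1. Corank 1: A-series; mu = 3 gives A_3.

Type A_3, Milnor number mu = 3.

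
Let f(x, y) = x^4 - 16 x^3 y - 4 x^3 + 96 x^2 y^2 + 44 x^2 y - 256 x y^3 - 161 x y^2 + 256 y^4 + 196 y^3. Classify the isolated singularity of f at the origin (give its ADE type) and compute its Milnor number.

Type D_{5}, Milnor number mu = 5.

The Hessian of f at 0 has rank 0. Corank 2; j^3 = -(x - 4*y)*(2*x - 7*y)^2 has shape L^2 M (L != M), so D-series; mu = 5 gives D_5.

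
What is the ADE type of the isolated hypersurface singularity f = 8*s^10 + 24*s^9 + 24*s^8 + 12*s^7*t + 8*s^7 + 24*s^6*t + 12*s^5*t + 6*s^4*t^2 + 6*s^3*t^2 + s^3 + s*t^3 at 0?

E_{7}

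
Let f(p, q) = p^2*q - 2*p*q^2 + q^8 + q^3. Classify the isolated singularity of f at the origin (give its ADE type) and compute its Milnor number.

Type D9, Milnor number mu = 9.

The Hessian of f at 0 is [[0, 0], [0, 0]] with rank 0, so corank 2. A Groebner basis of the Jacobian ideal J(f) in C{p,q} is {p^2/8 + q^7 - q^2/8, p^3 - q^3, p*q - q^2}; counting standard monomials gives mu = 9. Corank 2; j^3 = q*(p - q)^2 has shape L^2 M (L != M), so D-series; mu = 9 gives D_9.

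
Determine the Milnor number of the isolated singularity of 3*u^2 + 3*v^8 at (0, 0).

7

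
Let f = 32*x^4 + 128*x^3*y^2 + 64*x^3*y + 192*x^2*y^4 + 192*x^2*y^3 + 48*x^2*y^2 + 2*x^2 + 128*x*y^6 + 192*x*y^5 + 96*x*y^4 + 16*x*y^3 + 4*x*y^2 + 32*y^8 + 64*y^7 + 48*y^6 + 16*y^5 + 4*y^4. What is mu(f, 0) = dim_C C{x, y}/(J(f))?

3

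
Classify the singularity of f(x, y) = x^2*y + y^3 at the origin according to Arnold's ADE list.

The Hessian of f at 0 is [[0, 0], [0, 0]] with rank 0, so corank 2. A Groebner basis of the Jacobian ideal J(f) in C{x,y} is {y^3, x^2 + 3*y^2, x*y}; counting standard monomials gives mu = 4. Corank 2; j^3 = y*(x^2 + y^2) splits into three distinct lines over C (the quadratic factor has nonzero discriminant), so D_4.

D4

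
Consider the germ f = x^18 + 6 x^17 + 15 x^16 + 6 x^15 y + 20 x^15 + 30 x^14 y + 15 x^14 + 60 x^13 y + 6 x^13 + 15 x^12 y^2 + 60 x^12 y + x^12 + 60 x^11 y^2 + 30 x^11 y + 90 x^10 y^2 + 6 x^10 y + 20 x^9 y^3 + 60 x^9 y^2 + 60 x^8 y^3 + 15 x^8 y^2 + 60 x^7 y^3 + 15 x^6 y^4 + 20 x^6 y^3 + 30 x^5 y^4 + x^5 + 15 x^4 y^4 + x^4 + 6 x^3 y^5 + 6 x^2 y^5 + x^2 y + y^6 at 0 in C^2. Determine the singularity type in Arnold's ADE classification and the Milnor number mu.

Type D_7, Milnor number mu = 7.

The Hessian of f at 0 is [[0, 0], [0, 0]] with rank 0, so corank 2. A Groebner basis of the Jacobian ideal J(f) in C{x,y} is {x^2/6 + y^5, x^3, x*y}; counting standard monomials gives mu = 7. Corank 2; j^3 = x^2*y has shape L^2 M (L != M), so D-series; mu = 7 gives D_7.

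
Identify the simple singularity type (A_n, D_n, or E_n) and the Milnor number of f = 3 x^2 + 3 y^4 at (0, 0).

The Hessian of f at 0 is [[6, 0], [0, 0]] with rank 1, so corank 1. A Groebner basis of the Jacobian ideal J(f) in C{x,y} is {y^3, x}; counting standard monomials gives mu = 3. Corank 1: A-series; mu = 3 gives A_3.

Type A_{3}, Milnor number mu = 3.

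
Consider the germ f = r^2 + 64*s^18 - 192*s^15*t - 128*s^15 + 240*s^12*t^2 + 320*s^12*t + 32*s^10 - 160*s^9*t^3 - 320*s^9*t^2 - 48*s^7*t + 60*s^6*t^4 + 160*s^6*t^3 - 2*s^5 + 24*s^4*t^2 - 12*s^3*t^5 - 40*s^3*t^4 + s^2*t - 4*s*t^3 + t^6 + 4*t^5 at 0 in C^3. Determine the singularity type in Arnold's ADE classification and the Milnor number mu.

Type D_{7}, Milnor number mu = 7.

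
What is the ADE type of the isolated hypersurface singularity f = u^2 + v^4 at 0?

A3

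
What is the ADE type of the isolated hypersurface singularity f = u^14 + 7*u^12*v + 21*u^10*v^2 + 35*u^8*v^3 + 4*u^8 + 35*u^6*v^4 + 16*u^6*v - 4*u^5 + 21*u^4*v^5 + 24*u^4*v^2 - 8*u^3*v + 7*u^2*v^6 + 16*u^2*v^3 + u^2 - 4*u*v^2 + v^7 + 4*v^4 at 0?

A_{6}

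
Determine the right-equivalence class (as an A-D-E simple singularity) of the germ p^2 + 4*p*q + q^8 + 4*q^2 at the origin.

The Hessian of f at 0 is [[2, 4], [4, 8]] with rank 1, so corank 1. A Groebner basis of the Jacobian ideal J(f) in C{p,q} is {q^7, p + 2*q}; counting standard monomials gives mu = 7. Corank 1: A-series; mu = 7 gives A_7.

A_{7}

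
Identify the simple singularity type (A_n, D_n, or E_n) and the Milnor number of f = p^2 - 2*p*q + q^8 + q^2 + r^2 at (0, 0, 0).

Type A7, Milnor number mu = 7.

The Hessian of f at 0 is [[2, -2, 0], [-2, 2, 0], [0, 0, 2]] with rank 2, so corank 1. A Groebner basis of the Jacobian ideal J(f) in C{p,q,r} is {q^7, p - q, r}; counting standard monomials gives mu = 7. Corank 1: A-series; mu = 7 gives A_7.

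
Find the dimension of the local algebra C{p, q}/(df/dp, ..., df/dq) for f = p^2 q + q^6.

7

The Hessian of f at 0 has rank 0. Corank 2; j^3 = p^2*q has shape L^2 M (L != M), so D-series; mu = 7 gives D_7.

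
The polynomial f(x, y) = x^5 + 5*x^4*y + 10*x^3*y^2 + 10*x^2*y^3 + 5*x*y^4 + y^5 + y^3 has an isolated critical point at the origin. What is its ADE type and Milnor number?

Type E_{8}, Milnor number mu = 8.

The Hessian of f at 0 is [[0, 0], [0, 0]] with rank 0, so corank 2. A Groebner basis of the Jacobian ideal J(f) in C{x,y} is {x^4 + 4*x^3*y, y^2}; counting standard monomials gives mu = 8. Corank 2; j^3 = y^3 is a perfect cube, so E-series; the 5-jet and mu = 8 give E_8.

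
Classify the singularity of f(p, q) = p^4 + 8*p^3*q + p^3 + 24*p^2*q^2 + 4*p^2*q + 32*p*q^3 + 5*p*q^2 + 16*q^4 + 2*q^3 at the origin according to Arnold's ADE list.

D_{5}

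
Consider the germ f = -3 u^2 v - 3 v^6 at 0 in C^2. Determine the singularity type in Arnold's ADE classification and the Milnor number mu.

Type D_7, Milnor number mu = 7.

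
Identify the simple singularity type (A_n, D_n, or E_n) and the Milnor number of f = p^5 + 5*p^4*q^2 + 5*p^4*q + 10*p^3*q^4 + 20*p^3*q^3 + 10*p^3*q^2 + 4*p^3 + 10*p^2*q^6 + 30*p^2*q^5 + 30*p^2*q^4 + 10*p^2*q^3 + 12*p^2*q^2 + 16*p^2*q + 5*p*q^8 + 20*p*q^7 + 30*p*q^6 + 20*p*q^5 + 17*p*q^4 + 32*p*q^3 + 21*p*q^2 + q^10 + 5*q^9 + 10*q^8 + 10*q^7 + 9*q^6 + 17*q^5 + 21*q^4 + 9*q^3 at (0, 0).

The Hessian of f at 0 is [[0, 0], [0, 0]] with rank 0, so corank 2. A Groebner basis of the Jacobian ideal J(f) in C{p,q} is {p^3 + 27*p^2/4 + 135*p*q/8 + 81*q^2/8, p^2*q - 339*p^2/118 - 1503*p*q/236 - 729*q^2/236, 49*p^2/59 + p*q^2 + 117*p*q/118 - 45*q^2/118, 10*p^2/59 + 89*p*q/59 + q^3 + 111*q^2/59}; counting standard monomials gives mu = 6. Corank 2; j^3 = (p + q)*(2*p + 3*q)^2 has shape L^2 M (L != M), so D-series; mu = 6 gives D_6.

Type D_6, Milnor number mu = 6.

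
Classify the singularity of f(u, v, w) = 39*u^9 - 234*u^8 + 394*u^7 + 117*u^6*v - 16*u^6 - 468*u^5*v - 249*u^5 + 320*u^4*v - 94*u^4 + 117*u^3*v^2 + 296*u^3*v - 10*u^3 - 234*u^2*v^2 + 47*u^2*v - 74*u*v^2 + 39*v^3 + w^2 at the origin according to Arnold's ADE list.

D4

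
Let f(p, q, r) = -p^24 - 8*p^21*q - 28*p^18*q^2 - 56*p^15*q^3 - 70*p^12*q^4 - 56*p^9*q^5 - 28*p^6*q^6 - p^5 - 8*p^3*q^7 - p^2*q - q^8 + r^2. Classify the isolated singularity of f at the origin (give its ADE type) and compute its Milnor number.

Type D9, Milnor number mu = 9.

The Hessian of f at 0 is [[0, 0, 0], [0, 0, 0], [0, 0, 2]] with rank 1, so corank 2. A Groebner basis of the Jacobian ideal J(f) in C{p,q,r} is {p^2/8 + q^7, p^3, p*q, r}; counting standard monomials gives mu = 9. Corank 2; j^3 = -p^2*q has shape L^2 M (L != M), so D-series; mu = 9 gives D_9.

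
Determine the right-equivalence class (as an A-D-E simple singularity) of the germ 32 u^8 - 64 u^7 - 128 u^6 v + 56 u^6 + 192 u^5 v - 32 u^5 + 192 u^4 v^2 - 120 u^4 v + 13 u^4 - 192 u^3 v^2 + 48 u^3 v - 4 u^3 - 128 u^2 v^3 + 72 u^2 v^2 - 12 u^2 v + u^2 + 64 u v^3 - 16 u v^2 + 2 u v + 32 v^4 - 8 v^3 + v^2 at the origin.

The Hessian of f at 0 is [[2, 2], [2, 2]] with rank 1, so corank 1. A Groebner basis of the Jacobian ideal J(f) in C{u,v} is {u^2 - u/2 - v/2, u*v + u/2 + v/2, -u/2 + v^2 - v/2}; counting standard monomials gives mu = 3. Corank 1: A-series; mu = 3 gives A_3.

A_3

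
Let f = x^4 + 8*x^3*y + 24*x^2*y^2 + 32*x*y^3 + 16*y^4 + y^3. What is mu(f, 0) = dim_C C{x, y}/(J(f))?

6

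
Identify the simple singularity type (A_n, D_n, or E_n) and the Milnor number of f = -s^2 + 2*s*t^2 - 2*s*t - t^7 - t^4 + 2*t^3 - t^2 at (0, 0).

Type A_6, Milnor number mu = 6.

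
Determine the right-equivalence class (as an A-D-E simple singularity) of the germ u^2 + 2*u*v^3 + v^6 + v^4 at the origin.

A_{3}

The Hessian of f at 0 has rank 1. Corank 1: A-series; mu = 3 gives A_3.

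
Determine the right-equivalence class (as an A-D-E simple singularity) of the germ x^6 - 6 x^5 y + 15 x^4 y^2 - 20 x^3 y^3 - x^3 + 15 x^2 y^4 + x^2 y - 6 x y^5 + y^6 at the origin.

D_{7}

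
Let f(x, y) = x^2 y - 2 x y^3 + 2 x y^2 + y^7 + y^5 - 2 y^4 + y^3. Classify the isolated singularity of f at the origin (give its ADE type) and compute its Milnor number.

Type D8, Milnor number mu = 8.

The Hessian of f at 0 has rank 0. Corank 2; j^3 = y*(x + y)^2 has shape L^2 M (L != M), so D-series; mu = 8 gives D_8.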